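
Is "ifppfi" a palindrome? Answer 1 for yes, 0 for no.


Input: ifppfi
Reversed: ifppfi
  Compare pos 0 ('i') with pos 5 ('i'): match
  Compare pos 1 ('f') with pos 4 ('f'): match
  Compare pos 2 ('p') with pos 3 ('p'): match
Result: palindrome

1


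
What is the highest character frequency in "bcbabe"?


Input: bcbabe
Character counts:
  'a': 1
  'b': 3
  'c': 1
  'e': 1
Maximum frequency: 3

3


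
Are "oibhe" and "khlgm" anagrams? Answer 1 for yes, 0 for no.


Strings: "oibhe", "khlgm"
Sorted first:  behio
Sorted second: ghklm
Differ at position 0: 'b' vs 'g' => not anagrams

0


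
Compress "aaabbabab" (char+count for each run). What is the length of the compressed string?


Input: aaabbabab
Runs:
  'a' x 3 => "a3"
  'b' x 2 => "b2"
  'a' x 1 => "a1"
  'b' x 1 => "b1"
  'a' x 1 => "a1"
  'b' x 1 => "b1"
Compressed: "a3b2a1b1a1b1"
Compressed length: 12

12


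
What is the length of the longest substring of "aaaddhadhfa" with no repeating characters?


Input: "aaaddhadhfa"
Sliding window (track last position of each char):
  Position 0 ('a'): window [0,0] length 1 -- new best
  Position 1 ('a'): repeat (last at 0), move window start to 1
  Position 1 ('a'): window [1,1] length 1
  Position 2 ('a'): repeat (last at 1), move window start to 2
  Position 2 ('a'): window [2,2] length 1
  Position 3 ('d'): window [2,3] length 2 -- new best
  Position 4 ('d'): repeat (last at 3), move window start to 4
  Position 4 ('d'): window [4,4] length 1
  Position 5 ('h'): window [4,5] length 2
  Position 6 ('a'): window [4,6] length 3 -- new best
  Position 7 ('d'): repeat (last at 4), move window start to 5
  Position 7 ('d'): window [5,7] length 3
  Position 8 ('h'): repeat (last at 5), move window start to 6
  Position 8 ('h'): window [6,8] length 3
  Position 9 ('f'): window [6,9] length 4 -- new best
  Position 10 ('a'): repeat (last at 6), move window start to 7
  Position 10 ('a'): window [7,10] length 4
Longest substring with no repeats: "adhf" with length 4

4


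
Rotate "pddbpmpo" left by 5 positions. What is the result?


Input: "pddbpmpo", rotate left by 5
First 5 characters: "pddbp"
Remaining characters: "mpo"
Concatenate remaining + first: "mpo" + "pddbp" = "mpopddbp"

mpopddbp


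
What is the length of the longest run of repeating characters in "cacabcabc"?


Input: "cacabcabc"
Scanning for longest run:
  Position 1 ('a'): new char, reset run to 1
  Position 2 ('c'): new char, reset run to 1
  Position 3 ('a'): new char, reset run to 1
  Position 4 ('b'): new char, reset run to 1
  Position 5 ('c'): new char, reset run to 1
  Position 6 ('a'): new char, reset run to 1
  Position 7 ('b'): new char, reset run to 1
  Position 8 ('c'): new char, reset run to 1
Longest run: 'c' with length 1

1


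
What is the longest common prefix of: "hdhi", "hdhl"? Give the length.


Words: hdhi, hdhl
  Position 0: all 'h' => match
  Position 1: all 'd' => match
  Position 2: all 'h' => match
  Position 3: ('i', 'l') => mismatch, stop
LCP = "hdh" (length 3)

3


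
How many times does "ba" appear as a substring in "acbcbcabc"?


Searching for "ba" in "acbcbcabc"
Scanning each position:
  Position 0: "ac" => no
  Position 1: "cb" => no
  Position 2: "bc" => no
  Position 3: "cb" => no
  Position 4: "bc" => no
  Position 5: "ca" => no
  Position 6: "ab" => no
  Position 7: "bc" => no
Total occurrences: 0

0


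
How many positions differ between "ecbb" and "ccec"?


Comparing "ecbb" and "ccec" position by position:
  Position 0: 'e' vs 'c' => DIFFER
  Position 1: 'c' vs 'c' => same
  Position 2: 'b' vs 'e' => DIFFER
  Position 3: 'b' vs 'c' => DIFFER
Positions that differ: 3

3


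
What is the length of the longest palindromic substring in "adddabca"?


Input: "adddabca"
Checking substrings for palindromes:
  [0:5] "addda" (len 5) => palindrome
  [1:4] "ddd" (len 3) => palindrome
  [1:3] "dd" (len 2) => palindrome
  [2:4] "dd" (len 2) => palindrome
Longest palindromic substring: "addda" with length 5

5


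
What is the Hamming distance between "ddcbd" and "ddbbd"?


Comparing "ddcbd" and "ddbbd" position by position:
  Position 0: 'd' vs 'd' => same
  Position 1: 'd' vs 'd' => same
  Position 2: 'c' vs 'b' => differ
  Position 3: 'b' vs 'b' => same
  Position 4: 'd' vs 'd' => same
Total differences (Hamming distance): 1

1


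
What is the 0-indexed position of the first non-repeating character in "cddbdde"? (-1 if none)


Input: cddbdde
Character frequencies:
  'b': 1
  'c': 1
  'd': 4
  'e': 1
Scanning left to right for freq == 1:
  Position 0 ('c'): unique! => answer = 0

0


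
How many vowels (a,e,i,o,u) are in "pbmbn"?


Input: pbmbn
Checking each character:
  'p' at position 0: consonant
  'b' at position 1: consonant
  'm' at position 2: consonant
  'b' at position 3: consonant
  'n' at position 4: consonant
Total vowels: 0

0


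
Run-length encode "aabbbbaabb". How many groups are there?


Input: aabbbbaabb
Scanning for consecutive runs:
  Group 1: 'a' x 2 (positions 0-1)
  Group 2: 'b' x 4 (positions 2-5)
  Group 3: 'a' x 2 (positions 6-7)
  Group 4: 'b' x 2 (positions 8-9)
Total groups: 4

4


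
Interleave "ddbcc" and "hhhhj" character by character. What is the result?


Interleaving "ddbcc" and "hhhhj":
  Position 0: 'd' from first, 'h' from second => "dh"
  Position 1: 'd' from first, 'h' from second => "dh"
  Position 2: 'b' from first, 'h' from second => "bh"
  Position 3: 'c' from first, 'h' from second => "ch"
  Position 4: 'c' from first, 'j' from second => "cj"
Result: dhdhbhchcj

dhdhbhchcj


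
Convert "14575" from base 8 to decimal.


Input: "14575" in base 8
Positional expansion:
  Digit '1' (value 1) x 8^4 = 4096
  Digit '4' (value 4) x 8^3 = 2048
  Digit '5' (value 5) x 8^2 = 320
  Digit '7' (value 7) x 8^1 = 56
  Digit '5' (value 5) x 8^0 = 5
Sum = 6525

6525


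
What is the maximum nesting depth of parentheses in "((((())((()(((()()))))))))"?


Input: "((((())((()(((()()))))))))"
Tracking depth:
  Position 0 '(': depth becomes 1
  Position 1 '(': depth becomes 2
  Position 2 '(': depth becomes 3
  Position 3 '(': depth becomes 4
  Position 4 '(': depth becomes 5
  Position 5 ')': depth becomes 4
  Position 6 ')': depth becomes 3
  Position 7 '(': depth becomes 4
  Position 8 '(': depth becomes 5
  Position 9 '(': depth becomes 6
  Position 10 ')': depth becomes 5
  Position 11 '(': depth becomes 6
  Position 12 '(': depth becomes 7
  Position 13 '(': depth becomes 8
  Position 14 '(': depth becomes 9
  Position 15 ')': depth becomes 8
  Position 16 '(': depth becomes 9
  Position 17 ')': depth becomes 8
  Position 18 ')': depth becomes 7
  Position 19 ')': depth becomes 6
  Position 20 ')': depth becomes 5
  Position 21 ')': depth becomes 4
  Position 22 ')': depth becomes 3
  Position 23 ')': depth becomes 2
  Position 24 ')': depth becomes 1
  Position 25 ')': depth becomes 0
Maximum depth reached: 9

9


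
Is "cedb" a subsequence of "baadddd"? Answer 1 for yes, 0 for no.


Check if "cedb" is a subsequence of "baadddd"
Greedy scan:
  Position 0 ('b'): no match needed
  Position 1 ('a'): no match needed
  Position 2 ('a'): no match needed
  Position 3 ('d'): no match needed
  Position 4 ('d'): no match needed
  Position 5 ('d'): no match needed
  Position 6 ('d'): no match needed
Only matched 0/4 characters => not a subsequence

0


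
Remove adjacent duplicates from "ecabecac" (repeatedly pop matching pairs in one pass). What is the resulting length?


Input: ecabecac
Stack-based adjacent duplicate removal:
  Read 'e': push. Stack: e
  Read 'c': push. Stack: ec
  Read 'a': push. Stack: eca
  Read 'b': push. Stack: ecab
  Read 'e': push. Stack: ecabe
  Read 'c': push. Stack: ecabec
  Read 'a': push. Stack: ecabeca
  Read 'c': push. Stack: ecabecac
Final stack: "ecabecac" (length 8)

8


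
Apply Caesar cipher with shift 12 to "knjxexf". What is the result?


Caesar cipher: shift "knjxexf" by 12
  'k' (pos 10) + 12 = pos 22 = 'w'
  'n' (pos 13) + 12 = pos 25 = 'z'
  'j' (pos 9) + 12 = pos 21 = 'v'
  'x' (pos 23) + 12 = pos 9 = 'j'
  'e' (pos 4) + 12 = pos 16 = 'q'
  'x' (pos 23) + 12 = pos 9 = 'j'
  'f' (pos 5) + 12 = pos 17 = 'r'
Result: wzvjqjr

wzvjqjr


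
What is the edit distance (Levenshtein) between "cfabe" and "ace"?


Computing edit distance: "cfabe" -> "ace"
DP table:
           a    c    e
      0    1    2    3
  c   1    1    1    2
  f   2    2    2    2
  a   3    2    3    3
  b   4    3    3    4
  e   5    4    4    3
Edit distance = dp[5][3] = 3

3


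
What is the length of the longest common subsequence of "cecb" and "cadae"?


LCS of "cecb" and "cadae"
DP table:
           c    a    d    a    e
      0    0    0    0    0    0
  c   0    1    1    1    1    1
  e   0    1    1    1    1    2
  c   0    1    1    1    1    2
  b   0    1    1    1    1    2
LCS length = dp[4][5] = 2

2


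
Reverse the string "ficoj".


Input: ficoj
Reading characters right to left:
  Position 4: 'j'
  Position 3: 'o'
  Position 2: 'c'
  Position 1: 'i'
  Position 0: 'f'
Reversed: jocif

jocif


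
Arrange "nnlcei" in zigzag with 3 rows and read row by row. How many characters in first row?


Zigzag "nnlcei" into 3 rows:
Placing characters:
  'n' => row 0
  'n' => row 1
  'l' => row 2
  'c' => row 1
  'e' => row 0
  'i' => row 1
Rows:
  Row 0: "ne"
  Row 1: "nci"
  Row 2: "l"
First row length: 2

2


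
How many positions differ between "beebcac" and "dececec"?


Comparing "beebcac" and "dececec" position by position:
  Position 0: 'b' vs 'd' => DIFFER
  Position 1: 'e' vs 'e' => same
  Position 2: 'e' vs 'c' => DIFFER
  Position 3: 'b' vs 'e' => DIFFER
  Position 4: 'c' vs 'c' => same
  Position 5: 'a' vs 'e' => DIFFER
  Position 6: 'c' vs 'c' => same
Positions that differ: 4

4


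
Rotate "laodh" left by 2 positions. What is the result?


Input: "laodh", rotate left by 2
First 2 characters: "la"
Remaining characters: "odh"
Concatenate remaining + first: "odh" + "la" = "odhla"

odhla


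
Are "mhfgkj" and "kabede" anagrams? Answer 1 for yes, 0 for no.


Strings: "mhfgkj", "kabede"
Sorted first:  fghjkm
Sorted second: abdeek
Differ at position 0: 'f' vs 'a' => not anagrams

0


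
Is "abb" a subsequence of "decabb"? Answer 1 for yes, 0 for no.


Check if "abb" is a subsequence of "decabb"
Greedy scan:
  Position 0 ('d'): no match needed
  Position 1 ('e'): no match needed
  Position 2 ('c'): no match needed
  Position 3 ('a'): matches sub[0] = 'a'
  Position 4 ('b'): matches sub[1] = 'b'
  Position 5 ('b'): matches sub[2] = 'b'
All 3 characters matched => is a subsequence

1


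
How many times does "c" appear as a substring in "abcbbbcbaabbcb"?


Searching for "c" in "abcbbbcbaabbcb"
Scanning each position:
  Position 0: "a" => no
  Position 1: "b" => no
  Position 2: "c" => MATCH
  Position 3: "b" => no
  Position 4: "b" => no
  Position 5: "b" => no
  Position 6: "c" => MATCH
  Position 7: "b" => no
  Position 8: "a" => no
  Position 9: "a" => no
  Position 10: "b" => no
  Position 11: "b" => no
  Position 12: "c" => MATCH
  Position 13: "b" => no
Total occurrences: 3

3


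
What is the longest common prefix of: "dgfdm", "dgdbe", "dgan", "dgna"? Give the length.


Words: dgfdm, dgdbe, dgan, dgna
  Position 0: all 'd' => match
  Position 1: all 'g' => match
  Position 2: ('f', 'd', 'a', 'n') => mismatch, stop
LCP = "dg" (length 2)

2


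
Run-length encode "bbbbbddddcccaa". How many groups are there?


Input: bbbbbddddcccaa
Scanning for consecutive runs:
  Group 1: 'b' x 5 (positions 0-4)
  Group 2: 'd' x 4 (positions 5-8)
  Group 3: 'c' x 3 (positions 9-11)
  Group 4: 'a' x 2 (positions 12-13)
Total groups: 4

4


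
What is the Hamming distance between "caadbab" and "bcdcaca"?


Comparing "caadbab" and "bcdcaca" position by position:
  Position 0: 'c' vs 'b' => differ
  Position 1: 'a' vs 'c' => differ
  Position 2: 'a' vs 'd' => differ
  Position 3: 'd' vs 'c' => differ
  Position 4: 'b' vs 'a' => differ
  Position 5: 'a' vs 'c' => differ
  Position 6: 'b' vs 'a' => differ
Total differences (Hamming distance): 7

7


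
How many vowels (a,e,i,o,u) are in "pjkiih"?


Input: pjkiih
Checking each character:
  'p' at position 0: consonant
  'j' at position 1: consonant
  'k' at position 2: consonant
  'i' at position 3: vowel (running total: 1)
  'i' at position 4: vowel (running total: 2)
  'h' at position 5: consonant
Total vowels: 2

2


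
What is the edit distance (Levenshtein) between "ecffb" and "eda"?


Computing edit distance: "ecffb" -> "eda"
DP table:
           e    d    a
      0    1    2    3
  e   1    0    1    2
  c   2    1    1    2
  f   3    2    2    2
  f   4    3    3    3
  b   5    4    4    4
Edit distance = dp[5][3] = 4

4


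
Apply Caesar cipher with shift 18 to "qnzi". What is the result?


Caesar cipher: shift "qnzi" by 18
  'q' (pos 16) + 18 = pos 8 = 'i'
  'n' (pos 13) + 18 = pos 5 = 'f'
  'z' (pos 25) + 18 = pos 17 = 'r'
  'i' (pos 8) + 18 = pos 0 = 'a'
Result: ifra

ifra


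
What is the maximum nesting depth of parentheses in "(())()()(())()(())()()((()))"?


Input: "(())()()(())()(())()()((()))"
Tracking depth:
  Position 0 '(': depth becomes 1
  Position 1 '(': depth becomes 2
  Position 2 ')': depth becomes 1
  Position 3 ')': depth becomes 0
  Position 4 '(': depth becomes 1
  Position 5 ')': depth becomes 0
  Position 6 '(': depth becomes 1
  Position 7 ')': depth becomes 0
  Position 8 '(': depth becomes 1
  Position 9 '(': depth becomes 2
  Position 10 ')': depth becomes 1
  Position 11 ')': depth becomes 0
  Position 12 '(': depth becomes 1
  Position 13 ')': depth becomes 0
  Position 14 '(': depth becomes 1
  Position 15 '(': depth becomes 2
  Position 16 ')': depth becomes 1
  Position 17 ')': depth becomes 0
  Position 18 '(': depth becomes 1
  Position 19 ')': depth becomes 0
  Position 20 '(': depth becomes 1
  Position 21 ')': depth becomes 0
  Position 22 '(': depth becomes 1
  Position 23 '(': depth becomes 2
  Position 24 '(': depth becomes 3
  Position 25 ')': depth becomes 2
  Position 26 ')': depth becomes 1
  Position 27 ')': depth becomes 0
Maximum depth reached: 3

3


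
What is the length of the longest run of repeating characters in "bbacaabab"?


Input: "bbacaabab"
Scanning for longest run:
  Position 1 ('b'): continues run of 'b', length=2
  Position 2 ('a'): new char, reset run to 1
  Position 3 ('c'): new char, reset run to 1
  Position 4 ('a'): new char, reset run to 1
  Position 5 ('a'): continues run of 'a', length=2
  Position 6 ('b'): new char, reset run to 1
  Position 7 ('a'): new char, reset run to 1
  Position 8 ('b'): new char, reset run to 1
Longest run: 'b' with length 2

2


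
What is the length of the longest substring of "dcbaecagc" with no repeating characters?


Input: "dcbaecagc"
Sliding window (track last position of each char):
  Position 0 ('d'): window [0,0] length 1 -- new best
  Position 1 ('c'): window [0,1] length 2 -- new best
  Position 2 ('b'): window [0,2] length 3 -- new best
  Position 3 ('a'): window [0,3] length 4 -- new best
  Position 4 ('e'): window [0,4] length 5 -- new best
  Position 5 ('c'): repeat (last at 1), move window start to 2
  Position 5 ('c'): window [2,5] length 4
  Position 6 ('a'): repeat (last at 3), move window start to 4
  Position 6 ('a'): window [4,6] length 3
  Position 7 ('g'): window [4,7] length 4
  Position 8 ('c'): repeat (last at 5), move window start to 6
  Position 8 ('c'): window [6,8] length 3
Longest substring with no repeats: "dcbae" with length 5

5


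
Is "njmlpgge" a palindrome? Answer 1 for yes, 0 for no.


Input: njmlpgge
Reversed: eggplmjn
  Compare pos 0 ('n') with pos 7 ('e'): MISMATCH
  Compare pos 1 ('j') with pos 6 ('g'): MISMATCH
  Compare pos 2 ('m') with pos 5 ('g'): MISMATCH
  Compare pos 3 ('l') with pos 4 ('p'): MISMATCH
Result: not a palindrome

0


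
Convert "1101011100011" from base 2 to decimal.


Input: "1101011100011" in base 2
Positional expansion:
  Digit '1' (value 1) x 2^12 = 4096
  Digit '1' (value 1) x 2^11 = 2048
  Digit '0' (value 0) x 2^10 = 0
  Digit '1' (value 1) x 2^9 = 512
  Digit '0' (value 0) x 2^8 = 0
  Digit '1' (value 1) x 2^7 = 128
  Digit '1' (value 1) x 2^6 = 64
  Digit '1' (value 1) x 2^5 = 32
  Digit '0' (value 0) x 2^4 = 0
  Digit '0' (value 0) x 2^3 = 0
  Digit '0' (value 0) x 2^2 = 0
  Digit '1' (value 1) x 2^1 = 2
  Digit '1' (value 1) x 2^0 = 1
Sum = 6883

6883


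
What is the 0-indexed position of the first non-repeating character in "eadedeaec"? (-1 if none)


Input: eadedeaec
Character frequencies:
  'a': 2
  'c': 1
  'd': 2
  'e': 4
Scanning left to right for freq == 1:
  Position 0 ('e'): freq=4, skip
  Position 1 ('a'): freq=2, skip
  Position 2 ('d'): freq=2, skip
  Position 3 ('e'): freq=4, skip
  Position 4 ('d'): freq=2, skip
  Position 5 ('e'): freq=4, skip
  Position 6 ('a'): freq=2, skip
  Position 7 ('e'): freq=4, skip
  Position 8 ('c'): unique! => answer = 8

8


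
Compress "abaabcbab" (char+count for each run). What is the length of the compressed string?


Input: abaabcbab
Runs:
  'a' x 1 => "a1"
  'b' x 1 => "b1"
  'a' x 2 => "a2"
  'b' x 1 => "b1"
  'c' x 1 => "c1"
  'b' x 1 => "b1"
  'a' x 1 => "a1"
  'b' x 1 => "b1"
Compressed: "a1b1a2b1c1b1a1b1"
Compressed length: 16

16


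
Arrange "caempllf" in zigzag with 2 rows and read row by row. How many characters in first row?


Zigzag "caempllf" into 2 rows:
Placing characters:
  'c' => row 0
  'a' => row 1
  'e' => row 0
  'm' => row 1
  'p' => row 0
  'l' => row 1
  'l' => row 0
  'f' => row 1
Rows:
  Row 0: "cepl"
  Row 1: "amlf"
First row length: 4

4


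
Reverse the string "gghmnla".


Input: gghmnla
Reading characters right to left:
  Position 6: 'a'
  Position 5: 'l'
  Position 4: 'n'
  Position 3: 'm'
  Position 2: 'h'
  Position 1: 'g'
  Position 0: 'g'
Reversed: alnmhgg

alnmhgg


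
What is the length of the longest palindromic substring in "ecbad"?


Input: "ecbad"
Checking substrings for palindromes:
  No multi-char palindromic substrings found
Longest palindromic substring: "e" with length 1

1


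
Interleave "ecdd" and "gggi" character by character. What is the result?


Interleaving "ecdd" and "gggi":
  Position 0: 'e' from first, 'g' from second => "eg"
  Position 1: 'c' from first, 'g' from second => "cg"
  Position 2: 'd' from first, 'g' from second => "dg"
  Position 3: 'd' from first, 'i' from second => "di"
Result: egcgdgdi

egcgdgdi


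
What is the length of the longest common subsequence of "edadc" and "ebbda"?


LCS of "edadc" and "ebbda"
DP table:
           e    b    b    d    a
      0    0    0    0    0    0
  e   0    1    1    1    1    1
  d   0    1    1    1    2    2
  a   0    1    1    1    2    3
  d   0    1    1    1    2    3
  c   0    1    1    1    2    3
LCS length = dp[5][5] = 3

3


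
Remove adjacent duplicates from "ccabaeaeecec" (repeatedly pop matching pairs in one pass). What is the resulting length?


Input: ccabaeaeecec
Stack-based adjacent duplicate removal:
  Read 'c': push. Stack: c
  Read 'c': matches stack top 'c' => pop. Stack: (empty)
  Read 'a': push. Stack: a
  Read 'b': push. Stack: ab
  Read 'a': push. Stack: aba
  Read 'e': push. Stack: abae
  Read 'a': push. Stack: abaea
  Read 'e': push. Stack: abaeae
  Read 'e': matches stack top 'e' => pop. Stack: abaea
  Read 'c': push. Stack: abaeac
  Read 'e': push. Stack: abaeace
  Read 'c': push. Stack: abaeacec
Final stack: "abaeacec" (length 8)

8


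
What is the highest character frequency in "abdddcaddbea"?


Input: abdddcaddbea
Character counts:
  'a': 3
  'b': 2
  'c': 1
  'd': 5
  'e': 1
Maximum frequency: 5

5


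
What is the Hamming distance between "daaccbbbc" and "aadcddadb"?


Comparing "daaccbbbc" and "aadcddadb" position by position:
  Position 0: 'd' vs 'a' => differ
  Position 1: 'a' vs 'a' => same
  Position 2: 'a' vs 'd' => differ
  Position 3: 'c' vs 'c' => same
  Position 4: 'c' vs 'd' => differ
  Position 5: 'b' vs 'd' => differ
  Position 6: 'b' vs 'a' => differ
  Position 7: 'b' vs 'd' => differ
  Position 8: 'c' vs 'b' => differ
Total differences (Hamming distance): 7

7


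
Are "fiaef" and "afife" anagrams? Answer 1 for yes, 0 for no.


Strings: "fiaef", "afife"
Sorted first:  aeffi
Sorted second: aeffi
Sorted forms match => anagrams

1


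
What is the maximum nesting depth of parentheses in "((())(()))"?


Input: "((())(()))"
Tracking depth:
  Position 0 '(': depth becomes 1
  Position 1 '(': depth becomes 2
  Position 2 '(': depth becomes 3
  Position 3 ')': depth becomes 2
  Position 4 ')': depth becomes 1
  Position 5 '(': depth becomes 2
  Position 6 '(': depth becomes 3
  Position 7 ')': depth becomes 2
  Position 8 ')': depth becomes 1
  Position 9 ')': depth becomes 0
Maximum depth reached: 3

3


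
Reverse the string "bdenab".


Input: bdenab
Reading characters right to left:
  Position 5: 'b'
  Position 4: 'a'
  Position 3: 'n'
  Position 2: 'e'
  Position 1: 'd'
  Position 0: 'b'
Reversed: banedb

banedb


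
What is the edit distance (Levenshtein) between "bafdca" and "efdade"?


Computing edit distance: "bafdca" -> "efdade"
DP table:
           e    f    d    a    d    e
      0    1    2    3    4    5    6
  b   1    1    2    3    4    5    6
  a   2    2    2    3    3    4    5
  f   3    3    2    3    4    4    5
  d   4    4    3    2    3    4    5
  c   5    5    4    3    3    4    5
  a   6    6    5    4    3    4    5
Edit distance = dp[6][6] = 5

5


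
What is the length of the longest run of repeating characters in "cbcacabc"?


Input: "cbcacabc"
Scanning for longest run:
  Position 1 ('b'): new char, reset run to 1
  Position 2 ('c'): new char, reset run to 1
  Position 3 ('a'): new char, reset run to 1
  Position 4 ('c'): new char, reset run to 1
  Position 5 ('a'): new char, reset run to 1
  Position 6 ('b'): new char, reset run to 1
  Position 7 ('c'): new char, reset run to 1
Longest run: 'c' with length 1

1


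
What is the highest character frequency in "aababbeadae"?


Input: aababbeadae
Character counts:
  'a': 5
  'b': 3
  'd': 1
  'e': 2
Maximum frequency: 5

5


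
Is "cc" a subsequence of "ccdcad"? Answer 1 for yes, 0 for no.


Check if "cc" is a subsequence of "ccdcad"
Greedy scan:
  Position 0 ('c'): matches sub[0] = 'c'
  Position 1 ('c'): matches sub[1] = 'c'
  Position 2 ('d'): no match needed
  Position 3 ('c'): no match needed
  Position 4 ('a'): no match needed
  Position 5 ('d'): no match needed
All 2 characters matched => is a subsequence

1


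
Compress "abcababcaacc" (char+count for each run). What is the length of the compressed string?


Input: abcababcaacc
Runs:
  'a' x 1 => "a1"
  'b' x 1 => "b1"
  'c' x 1 => "c1"
  'a' x 1 => "a1"
  'b' x 1 => "b1"
  'a' x 1 => "a1"
  'b' x 1 => "b1"
  'c' x 1 => "c1"
  'a' x 2 => "a2"
  'c' x 2 => "c2"
Compressed: "a1b1c1a1b1a1b1c1a2c2"
Compressed length: 20

20


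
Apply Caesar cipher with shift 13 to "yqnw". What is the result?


Caesar cipher: shift "yqnw" by 13
  'y' (pos 24) + 13 = pos 11 = 'l'
  'q' (pos 16) + 13 = pos 3 = 'd'
  'n' (pos 13) + 13 = pos 0 = 'a'
  'w' (pos 22) + 13 = pos 9 = 'j'
Result: ldaj

ldaj


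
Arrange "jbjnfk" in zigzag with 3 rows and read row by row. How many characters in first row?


Zigzag "jbjnfk" into 3 rows:
Placing characters:
  'j' => row 0
  'b' => row 1
  'j' => row 2
  'n' => row 1
  'f' => row 0
  'k' => row 1
Rows:
  Row 0: "jf"
  Row 1: "bnk"
  Row 2: "j"
First row length: 2

2


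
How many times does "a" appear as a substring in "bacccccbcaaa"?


Searching for "a" in "bacccccbcaaa"
Scanning each position:
  Position 0: "b" => no
  Position 1: "a" => MATCH
  Position 2: "c" => no
  Position 3: "c" => no
  Position 4: "c" => no
  Position 5: "c" => no
  Position 6: "c" => no
  Position 7: "b" => no
  Position 8: "c" => no
  Position 9: "a" => MATCH
  Position 10: "a" => MATCH
  Position 11: "a" => MATCH
Total occurrences: 4

4


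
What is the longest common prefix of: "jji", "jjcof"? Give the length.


Words: jji, jjcof
  Position 0: all 'j' => match
  Position 1: all 'j' => match
  Position 2: ('i', 'c') => mismatch, stop
LCP = "jj" (length 2)

2


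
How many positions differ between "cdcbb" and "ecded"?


Comparing "cdcbb" and "ecded" position by position:
  Position 0: 'c' vs 'e' => DIFFER
  Position 1: 'd' vs 'c' => DIFFER
  Position 2: 'c' vs 'd' => DIFFER
  Position 3: 'b' vs 'e' => DIFFER
  Position 4: 'b' vs 'd' => DIFFER
Positions that differ: 5

5


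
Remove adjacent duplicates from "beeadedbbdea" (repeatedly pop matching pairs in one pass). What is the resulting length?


Input: beeadedbbdea
Stack-based adjacent duplicate removal:
  Read 'b': push. Stack: b
  Read 'e': push. Stack: be
  Read 'e': matches stack top 'e' => pop. Stack: b
  Read 'a': push. Stack: ba
  Read 'd': push. Stack: bad
  Read 'e': push. Stack: bade
  Read 'd': push. Stack: baded
  Read 'b': push. Stack: badedb
  Read 'b': matches stack top 'b' => pop. Stack: baded
  Read 'd': matches stack top 'd' => pop. Stack: bade
  Read 'e': matches stack top 'e' => pop. Stack: bad
  Read 'a': push. Stack: bada
Final stack: "bada" (length 4)

4


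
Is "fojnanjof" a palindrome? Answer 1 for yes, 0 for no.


Input: fojnanjof
Reversed: fojnanjof
  Compare pos 0 ('f') with pos 8 ('f'): match
  Compare pos 1 ('o') with pos 7 ('o'): match
  Compare pos 2 ('j') with pos 6 ('j'): match
  Compare pos 3 ('n') with pos 5 ('n'): match
Result: palindrome

1


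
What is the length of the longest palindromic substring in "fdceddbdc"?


Input: "fdceddbdc"
Checking substrings for palindromes:
  [5:8] "dbd" (len 3) => palindrome
  [4:6] "dd" (len 2) => palindrome
Longest palindromic substring: "dbd" with length 3

3


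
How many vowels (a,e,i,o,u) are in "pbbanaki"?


Input: pbbanaki
Checking each character:
  'p' at position 0: consonant
  'b' at position 1: consonant
  'b' at position 2: consonant
  'a' at position 3: vowel (running total: 1)
  'n' at position 4: consonant
  'a' at position 5: vowel (running total: 2)
  'k' at position 6: consonant
  'i' at position 7: vowel (running total: 3)
Total vowels: 3

3


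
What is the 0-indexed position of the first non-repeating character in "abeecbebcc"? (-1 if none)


Input: abeecbebcc
Character frequencies:
  'a': 1
  'b': 3
  'c': 3
  'e': 3
Scanning left to right for freq == 1:
  Position 0 ('a'): unique! => answer = 0

0


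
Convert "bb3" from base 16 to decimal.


Input: "bb3" in base 16
Positional expansion:
  Digit 'b' (value 11) x 16^2 = 2816
  Digit 'b' (value 11) x 16^1 = 176
  Digit '3' (value 3) x 16^0 = 3
Sum = 2995

2995


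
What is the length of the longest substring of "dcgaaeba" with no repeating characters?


Input: "dcgaaeba"
Sliding window (track last position of each char):
  Position 0 ('d'): window [0,0] length 1 -- new best
  Position 1 ('c'): window [0,1] length 2 -- new best
  Position 2 ('g'): window [0,2] length 3 -- new best
  Position 3 ('a'): window [0,3] length 4 -- new best
  Position 4 ('a'): repeat (last at 3), move window start to 4
  Position 4 ('a'): window [4,4] length 1
  Position 5 ('e'): window [4,5] length 2
  Position 6 ('b'): window [4,6] length 3
  Position 7 ('a'): repeat (last at 4), move window start to 5
  Position 7 ('a'): window [5,7] length 3
Longest substring with no repeats: "dcga" with length 4

4


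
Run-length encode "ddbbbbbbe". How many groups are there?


Input: ddbbbbbbe
Scanning for consecutive runs:
  Group 1: 'd' x 2 (positions 0-1)
  Group 2: 'b' x 6 (positions 2-7)
  Group 3: 'e' x 1 (positions 8-8)
Total groups: 3

3


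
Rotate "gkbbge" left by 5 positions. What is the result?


Input: "gkbbge", rotate left by 5
First 5 characters: "gkbbg"
Remaining characters: "e"
Concatenate remaining + first: "e" + "gkbbg" = "egkbbg"

egkbbg


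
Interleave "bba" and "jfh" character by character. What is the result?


Interleaving "bba" and "jfh":
  Position 0: 'b' from first, 'j' from second => "bj"
  Position 1: 'b' from first, 'f' from second => "bf"
  Position 2: 'a' from first, 'h' from second => "ah"
Result: bjbfah

bjbfah


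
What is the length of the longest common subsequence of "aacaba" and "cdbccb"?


LCS of "aacaba" and "cdbccb"
DP table:
           c    d    b    c    c    b
      0    0    0    0    0    0    0
  a   0    0    0    0    0    0    0
  a   0    0    0    0    0    0    0
  c   0    1    1    1    1    1    1
  a   0    1    1    1    1    1    1
  b   0    1    1    2    2    2    2
  a   0    1    1    2    2    2    2
LCS length = dp[6][6] = 2

2


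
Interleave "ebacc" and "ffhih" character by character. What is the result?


Interleaving "ebacc" and "ffhih":
  Position 0: 'e' from first, 'f' from second => "ef"
  Position 1: 'b' from first, 'f' from second => "bf"
  Position 2: 'a' from first, 'h' from second => "ah"
  Position 3: 'c' from first, 'i' from second => "ci"
  Position 4: 'c' from first, 'h' from second => "ch"
Result: efbfahcich

efbfahcich


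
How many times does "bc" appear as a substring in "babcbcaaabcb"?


Searching for "bc" in "babcbcaaabcb"
Scanning each position:
  Position 0: "ba" => no
  Position 1: "ab" => no
  Position 2: "bc" => MATCH
  Position 3: "cb" => no
  Position 4: "bc" => MATCH
  Position 5: "ca" => no
  Position 6: "aa" => no
  Position 7: "aa" => no
  Position 8: "ab" => no
  Position 9: "bc" => MATCH
  Position 10: "cb" => no
Total occurrences: 3

3


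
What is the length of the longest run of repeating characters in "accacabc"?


Input: "accacabc"
Scanning for longest run:
  Position 1 ('c'): new char, reset run to 1
  Position 2 ('c'): continues run of 'c', length=2
  Position 3 ('a'): new char, reset run to 1
  Position 4 ('c'): new char, reset run to 1
  Position 5 ('a'): new char, reset run to 1
  Position 6 ('b'): new char, reset run to 1
  Position 7 ('c'): new char, reset run to 1
Longest run: 'c' with length 2

2


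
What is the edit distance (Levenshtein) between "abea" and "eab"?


Computing edit distance: "abea" -> "eab"
DP table:
           e    a    b
      0    1    2    3
  a   1    1    1    2
  b   2    2    2    1
  e   3    2    3    2
  a   4    3    2    3
Edit distance = dp[4][3] = 3

3


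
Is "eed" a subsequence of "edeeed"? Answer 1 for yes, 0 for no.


Check if "eed" is a subsequence of "edeeed"
Greedy scan:
  Position 0 ('e'): matches sub[0] = 'e'
  Position 1 ('d'): no match needed
  Position 2 ('e'): matches sub[1] = 'e'
  Position 3 ('e'): no match needed
  Position 4 ('e'): no match needed
  Position 5 ('d'): matches sub[2] = 'd'
All 3 characters matched => is a subsequence

1


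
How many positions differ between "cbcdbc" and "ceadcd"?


Comparing "cbcdbc" and "ceadcd" position by position:
  Position 0: 'c' vs 'c' => same
  Position 1: 'b' vs 'e' => DIFFER
  Position 2: 'c' vs 'a' => DIFFER
  Position 3: 'd' vs 'd' => same
  Position 4: 'b' vs 'c' => DIFFER
  Position 5: 'c' vs 'd' => DIFFER
Positions that differ: 4

4


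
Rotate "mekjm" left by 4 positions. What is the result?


Input: "mekjm", rotate left by 4
First 4 characters: "mekj"
Remaining characters: "m"
Concatenate remaining + first: "m" + "mekj" = "mmekj"

mmekj


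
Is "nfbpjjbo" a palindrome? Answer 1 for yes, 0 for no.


Input: nfbpjjbo
Reversed: objjpbfn
  Compare pos 0 ('n') with pos 7 ('o'): MISMATCH
  Compare pos 1 ('f') with pos 6 ('b'): MISMATCH
  Compare pos 2 ('b') with pos 5 ('j'): MISMATCH
  Compare pos 3 ('p') with pos 4 ('j'): MISMATCH
Result: not a palindrome

0


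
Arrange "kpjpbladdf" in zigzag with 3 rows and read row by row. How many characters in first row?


Zigzag "kpjpbladdf" into 3 rows:
Placing characters:
  'k' => row 0
  'p' => row 1
  'j' => row 2
  'p' => row 1
  'b' => row 0
  'l' => row 1
  'a' => row 2
  'd' => row 1
  'd' => row 0
  'f' => row 1
Rows:
  Row 0: "kbd"
  Row 1: "ppldf"
  Row 2: "ja"
First row length: 3

3


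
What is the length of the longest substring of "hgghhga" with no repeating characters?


Input: "hgghhga"
Sliding window (track last position of each char):
  Position 0 ('h'): window [0,0] length 1 -- new best
  Position 1 ('g'): window [0,1] length 2 -- new best
  Position 2 ('g'): repeat (last at 1), move window start to 2
  Position 2 ('g'): window [2,2] length 1
  Position 3 ('h'): window [2,3] length 2
  Position 4 ('h'): repeat (last at 3), move window start to 4
  Position 4 ('h'): window [4,4] length 1
  Position 5 ('g'): window [4,5] length 2
  Position 6 ('a'): window [4,6] length 3 -- new best
Longest substring with no repeats: "hga" with length 3

3


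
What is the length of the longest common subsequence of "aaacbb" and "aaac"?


LCS of "aaacbb" and "aaac"
DP table:
           a    a    a    c
      0    0    0    0    0
  a   0    1    1    1    1
  a   0    1    2    2    2
  a   0    1    2    3    3
  c   0    1    2    3    4
  b   0    1    2    3    4
  b   0    1    2    3    4
LCS length = dp[6][4] = 4

4


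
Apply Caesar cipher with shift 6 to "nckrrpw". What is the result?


Caesar cipher: shift "nckrrpw" by 6
  'n' (pos 13) + 6 = pos 19 = 't'
  'c' (pos 2) + 6 = pos 8 = 'i'
  'k' (pos 10) + 6 = pos 16 = 'q'
  'r' (pos 17) + 6 = pos 23 = 'x'
  'r' (pos 17) + 6 = pos 23 = 'x'
  'p' (pos 15) + 6 = pos 21 = 'v'
  'w' (pos 22) + 6 = pos 2 = 'c'
Result: tiqxxvc

tiqxxvc


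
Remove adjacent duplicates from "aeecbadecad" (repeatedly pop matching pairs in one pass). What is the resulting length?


Input: aeecbadecad
Stack-based adjacent duplicate removal:
  Read 'a': push. Stack: a
  Read 'e': push. Stack: ae
  Read 'e': matches stack top 'e' => pop. Stack: a
  Read 'c': push. Stack: ac
  Read 'b': push. Stack: acb
  Read 'a': push. Stack: acba
  Read 'd': push. Stack: acbad
  Read 'e': push. Stack: acbade
  Read 'c': push. Stack: acbadec
  Read 'a': push. Stack: acbadeca
  Read 'd': push. Stack: acbadecad
Final stack: "acbadecad" (length 9)

9


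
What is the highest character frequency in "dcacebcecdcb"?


Input: dcacebcecdcb
Character counts:
  'a': 1
  'b': 2
  'c': 5
  'd': 2
  'e': 2
Maximum frequency: 5

5


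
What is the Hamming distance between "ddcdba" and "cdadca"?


Comparing "ddcdba" and "cdadca" position by position:
  Position 0: 'd' vs 'c' => differ
  Position 1: 'd' vs 'd' => same
  Position 2: 'c' vs 'a' => differ
  Position 3: 'd' vs 'd' => same
  Position 4: 'b' vs 'c' => differ
  Position 5: 'a' vs 'a' => same
Total differences (Hamming distance): 3

3


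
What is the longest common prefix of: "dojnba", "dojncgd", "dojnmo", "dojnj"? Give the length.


Words: dojnba, dojncgd, dojnmo, dojnj
  Position 0: all 'd' => match
  Position 1: all 'o' => match
  Position 2: all 'j' => match
  Position 3: all 'n' => match
  Position 4: ('b', 'c', 'm', 'j') => mismatch, stop
LCP = "dojn" (length 4)

4


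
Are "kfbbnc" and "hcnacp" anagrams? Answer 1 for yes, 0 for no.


Strings: "kfbbnc", "hcnacp"
Sorted first:  bbcfkn
Sorted second: acchnp
Differ at position 0: 'b' vs 'a' => not anagrams

0


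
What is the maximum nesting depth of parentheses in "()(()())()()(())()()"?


Input: "()(()())()()(())()()"
Tracking depth:
  Position 0 '(': depth becomes 1
  Position 1 ')': depth becomes 0
  Position 2 '(': depth becomes 1
  Position 3 '(': depth becomes 2
  Position 4 ')': depth becomes 1
  Position 5 '(': depth becomes 2
  Position 6 ')': depth becomes 1
  Position 7 ')': depth becomes 0
  Position 8 '(': depth becomes 1
  Position 9 ')': depth becomes 0
  Position 10 '(': depth becomes 1
  Position 11 ')': depth becomes 0
  Position 12 '(': depth becomes 1
  Position 13 '(': depth becomes 2
  Position 14 ')': depth becomes 1
  Position 15 ')': depth becomes 0
  Position 16 '(': depth becomes 1
  Position 17 ')': depth becomes 0
  Position 18 '(': depth becomes 1
  Position 19 ')': depth becomes 0
Maximum depth reached: 2

2


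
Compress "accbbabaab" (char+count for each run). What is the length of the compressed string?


Input: accbbabaab
Runs:
  'a' x 1 => "a1"
  'c' x 2 => "c2"
  'b' x 2 => "b2"
  'a' x 1 => "a1"
  'b' x 1 => "b1"
  'a' x 2 => "a2"
  'b' x 1 => "b1"
Compressed: "a1c2b2a1b1a2b1"
Compressed length: 14

14


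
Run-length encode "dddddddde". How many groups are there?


Input: dddddddde
Scanning for consecutive runs:
  Group 1: 'd' x 8 (positions 0-7)
  Group 2: 'e' x 1 (positions 8-8)
Total groups: 2

2


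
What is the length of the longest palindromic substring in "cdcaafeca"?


Input: "cdcaafeca"
Checking substrings for palindromes:
  [0:3] "cdc" (len 3) => palindrome
  [3:5] "aa" (len 2) => palindrome
Longest palindromic substring: "cdc" with length 3

3


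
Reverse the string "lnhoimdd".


Input: lnhoimdd
Reading characters right to left:
  Position 7: 'd'
  Position 6: 'd'
  Position 5: 'm'
  Position 4: 'i'
  Position 3: 'o'
  Position 2: 'h'
  Position 1: 'n'
  Position 0: 'l'
Reversed: ddmiohnl

ddmiohnl


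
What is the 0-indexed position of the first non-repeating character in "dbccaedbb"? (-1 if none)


Input: dbccaedbb
Character frequencies:
  'a': 1
  'b': 3
  'c': 2
  'd': 2
  'e': 1
Scanning left to right for freq == 1:
  Position 0 ('d'): freq=2, skip
  Position 1 ('b'): freq=3, skip
  Position 2 ('c'): freq=2, skip
  Position 3 ('c'): freq=2, skip
  Position 4 ('a'): unique! => answer = 4

4


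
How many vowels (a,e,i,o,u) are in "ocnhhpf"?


Input: ocnhhpf
Checking each character:
  'o' at position 0: vowel (running total: 1)
  'c' at position 1: consonant
  'n' at position 2: consonant
  'h' at position 3: consonant
  'h' at position 4: consonant
  'p' at position 5: consonant
  'f' at position 6: consonant
Total vowels: 1

1


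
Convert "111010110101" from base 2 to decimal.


Input: "111010110101" in base 2
Positional expansion:
  Digit '1' (value 1) x 2^11 = 2048
  Digit '1' (value 1) x 2^10 = 1024
  Digit '1' (value 1) x 2^9 = 512
  Digit '0' (value 0) x 2^8 = 0
  Digit '1' (value 1) x 2^7 = 128
  Digit '0' (value 0) x 2^6 = 0
  Digit '1' (value 1) x 2^5 = 32
  Digit '1' (value 1) x 2^4 = 16
  Digit '0' (value 0) x 2^3 = 0
  Digit '1' (value 1) x 2^2 = 4
  Digit '0' (value 0) x 2^1 = 0
  Digit '1' (value 1) x 2^0 = 1
Sum = 3765

3765


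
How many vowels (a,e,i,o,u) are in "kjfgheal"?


Input: kjfgheal
Checking each character:
  'k' at position 0: consonant
  'j' at position 1: consonant
  'f' at position 2: consonant
  'g' at position 3: consonant
  'h' at position 4: consonant
  'e' at position 5: vowel (running total: 1)
  'a' at position 6: vowel (running total: 2)
  'l' at position 7: consonant
Total vowels: 2

2


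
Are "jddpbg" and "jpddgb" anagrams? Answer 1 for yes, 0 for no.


Strings: "jddpbg", "jpddgb"
Sorted first:  bddgjp
Sorted second: bddgjp
Sorted forms match => anagrams

1


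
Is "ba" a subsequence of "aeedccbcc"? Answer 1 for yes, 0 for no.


Check if "ba" is a subsequence of "aeedccbcc"
Greedy scan:
  Position 0 ('a'): no match needed
  Position 1 ('e'): no match needed
  Position 2 ('e'): no match needed
  Position 3 ('d'): no match needed
  Position 4 ('c'): no match needed
  Position 5 ('c'): no match needed
  Position 6 ('b'): matches sub[0] = 'b'
  Position 7 ('c'): no match needed
  Position 8 ('c'): no match needed
Only matched 1/2 characters => not a subsequence

0


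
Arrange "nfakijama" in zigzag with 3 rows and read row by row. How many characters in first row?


Zigzag "nfakijama" into 3 rows:
Placing characters:
  'n' => row 0
  'f' => row 1
  'a' => row 2
  'k' => row 1
  'i' => row 0
  'j' => row 1
  'a' => row 2
  'm' => row 1
  'a' => row 0
Rows:
  Row 0: "nia"
  Row 1: "fkjm"
  Row 2: "aa"
First row length: 3

3


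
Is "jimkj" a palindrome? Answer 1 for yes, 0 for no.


Input: jimkj
Reversed: jkmij
  Compare pos 0 ('j') with pos 4 ('j'): match
  Compare pos 1 ('i') with pos 3 ('k'): MISMATCH
Result: not a palindrome

0


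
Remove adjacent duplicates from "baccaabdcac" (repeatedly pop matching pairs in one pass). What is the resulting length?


Input: baccaabdcac
Stack-based adjacent duplicate removal:
  Read 'b': push. Stack: b
  Read 'a': push. Stack: ba
  Read 'c': push. Stack: bac
  Read 'c': matches stack top 'c' => pop. Stack: ba
  Read 'a': matches stack top 'a' => pop. Stack: b
  Read 'a': push. Stack: ba
  Read 'b': push. Stack: bab
  Read 'd': push. Stack: babd
  Read 'c': push. Stack: babdc
  Read 'a': push. Stack: babdca
  Read 'c': push. Stack: babdcac
Final stack: "babdcac" (length 7)

7
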